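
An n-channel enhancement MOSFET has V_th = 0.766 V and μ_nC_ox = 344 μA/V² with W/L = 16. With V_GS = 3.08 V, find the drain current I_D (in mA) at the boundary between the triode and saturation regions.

At the boundary V_DS = V_ov = V_GS − V_th = 3.08 − 0.766 = 2.31 V.
k_n = μ_nC_ox · (W/L) = 5.504 mA/V².
I_D = ½ k_n V_ov² = 0.5 × 5.504 × 2.31² = 14.7 mA.

I_D = 14.7 mA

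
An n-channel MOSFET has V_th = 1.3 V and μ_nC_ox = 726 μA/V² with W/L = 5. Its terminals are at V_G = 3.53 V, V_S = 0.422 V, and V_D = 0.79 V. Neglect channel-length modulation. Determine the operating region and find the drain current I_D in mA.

Triode; I_D = 2.17 mA

V_GS = V_G − V_S = 3.53 − 0.422 = 3.11 V; V_DS = V_D − V_S = 0.79 − 0.422 = 0.368 V.
k_n = μ_nC_ox · (W/L) = 3.63 mA/V².
V_ov = V_GS − V_th = 3.11 − 1.3 = 1.81 V.
Since V_DS = 0.368 V < V_ov = 1.81 V, the device is in the triode region.
I_D = k_n [V_ov · V_DS − ½ V_DS²] = 3.63 × [1.81 × 0.368 − 0.5 × 0.368²] = 2.17 mA.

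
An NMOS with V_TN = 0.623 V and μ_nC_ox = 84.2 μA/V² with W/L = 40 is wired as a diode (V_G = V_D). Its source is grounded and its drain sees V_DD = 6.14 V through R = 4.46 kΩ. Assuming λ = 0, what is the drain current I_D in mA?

I_D = 1.06 mA

With gate tied to drain, V_GS = V_DS ≥ V_GS − V_TN, so the device is in saturation.
k_n = μ_nC_ox · (W/L) = 3.368 mA/V².
KCL at the drain: ½ k_n (V_GS − V_TN)² = (V_DD − V_GS)/R.
Let x = V_GS − 0.623. Then 7.51 x² + x − 5.517 = 0, giving x = 0.793 V (positive root), so V_GS = 1.42 V.
I_D = (V_DD − V_GS)/R = (6.14 − 1.42) / 4.46 = 1.06 mA.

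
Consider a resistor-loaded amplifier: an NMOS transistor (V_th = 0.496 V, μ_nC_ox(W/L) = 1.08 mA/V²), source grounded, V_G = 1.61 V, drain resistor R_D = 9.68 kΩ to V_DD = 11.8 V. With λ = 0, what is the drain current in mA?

V_GS = V_G = 1.61 V, so V_ov = 1.61 − 0.496 = 1.11 V.
Assume saturation: I_D = ½ k_n V_ov² = 0.5 × 1.08 × 1.11² = 0.67 mA, giving V_DS = V_DD − I_D R_D = 11.8 − 0.67 × 9.68 = 5.31 V.
V_DS = 5.31 V ≥ V_ov = 1.11 V, confirming saturation.

I_D = 0.670 mA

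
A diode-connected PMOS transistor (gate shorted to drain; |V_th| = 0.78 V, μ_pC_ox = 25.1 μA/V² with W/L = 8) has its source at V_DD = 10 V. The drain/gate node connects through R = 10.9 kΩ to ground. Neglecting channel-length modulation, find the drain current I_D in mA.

With gate tied to drain, V_SG = V_SD ≥ V_SG − |V_th|, so the device is in saturation.
k_p = μ_pC_ox · (W/L) = 0.2008 mA/V².
KCL at the drain: ½ k_p (V_SG − |V_th|)² = (V_DD − V_SG)/R.
Let x = V_SG − 0.78. Then 1.09 x² + x − 9.22 = 0, giving x = 2.48 V (positive root), so V_SG = 3.26 V.
I_D = (V_DD − V_SG)/R = (10 − 3.26) / 10.9 = 0.618 mA.

I_D = 0.618 mA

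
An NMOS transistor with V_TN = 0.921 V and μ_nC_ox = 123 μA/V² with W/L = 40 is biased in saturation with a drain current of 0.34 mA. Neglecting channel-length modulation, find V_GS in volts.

V_GS = 1.29 V

k_n = μ_nC_ox · (W/L) = 4.92 mA/V².
In saturation I_D = ½ k_n (V_GS − V_TN)², so V_GS − V_TN = √(2 I_D / k_n) = √(2 × 0.34 / 4.92) = 0.372 V.
V_GS = 0.921 + 0.372 = 1.29 V.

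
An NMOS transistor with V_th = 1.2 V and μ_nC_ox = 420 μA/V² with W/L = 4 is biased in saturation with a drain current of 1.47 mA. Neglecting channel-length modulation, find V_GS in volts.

k_n = μ_nC_ox · (W/L) = 1.68 mA/V².
In saturation I_D = ½ k_n (V_GS − V_th)², so V_GS − V_th = √(2 I_D / k_n) = √(2 × 1.47 / 1.68) = 1.32 V.
V_GS = 1.2 + 1.32 = 2.52 V.

V_GS = 2.52 V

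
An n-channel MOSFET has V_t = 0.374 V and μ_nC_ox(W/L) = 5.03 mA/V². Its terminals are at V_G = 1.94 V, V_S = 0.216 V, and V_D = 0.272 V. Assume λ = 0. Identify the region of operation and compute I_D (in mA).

Triode; I_D = 0.372 mA

V_GS = V_G − V_S = 1.94 − 0.216 = 1.72 V; V_DS = V_D − V_S = 0.272 − 0.216 = 0.056 V.
V_ov = V_GS − V_t = 1.72 − 0.374 = 1.35 V.
Since V_DS = 0.056 V < V_ov = 1.35 V, the device is in the triode region.
I_D = k_n [V_ov · V_DS − ½ V_DS²] = 5.03 × [1.35 × 0.056 − 0.5 × 0.056²] = 0.372 mA.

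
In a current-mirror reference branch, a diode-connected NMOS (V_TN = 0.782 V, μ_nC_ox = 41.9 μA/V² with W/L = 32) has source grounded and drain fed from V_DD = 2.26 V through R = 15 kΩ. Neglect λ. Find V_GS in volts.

V_GS = 1.12 V

With gate tied to drain, V_GS = V_DS ≥ V_GS − V_TN, so the device is in saturation.
k_n = μ_nC_ox · (W/L) = 1.341 mA/V².
KCL at the drain: ½ k_n (V_GS − V_TN)² = (V_DD − V_GS)/R.
Let x = V_GS − 0.782. Then 10.1 x² + x − 1.478 = 0, giving x = 0.337 V (positive root), so V_GS = 1.12 V.
I_D = (V_DD − V_GS)/R = (2.26 − 1.12) / 15 = 0.0761 mA.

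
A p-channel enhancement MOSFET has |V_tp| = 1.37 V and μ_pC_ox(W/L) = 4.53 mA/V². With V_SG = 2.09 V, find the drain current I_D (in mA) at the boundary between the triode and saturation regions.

At the boundary V_SD = V_ov = V_SG − |V_tp| = 2.09 − 1.37 = 0.72 V.
I_D = ½ k_p V_ov² = 0.5 × 4.53 × 0.72² = 1.17 mA.

I_D = 1.17 mA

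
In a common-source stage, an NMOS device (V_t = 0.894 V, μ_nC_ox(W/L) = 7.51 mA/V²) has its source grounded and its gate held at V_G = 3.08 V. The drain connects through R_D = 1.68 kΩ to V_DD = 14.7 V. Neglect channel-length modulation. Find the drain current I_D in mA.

I_D = 8.40 mA

V_GS = V_G = 3.08 V, so V_ov = 3.08 − 0.894 = 2.19 V.
Assume saturation: I_D = ½ k_n V_ov² = 0.5 × 7.51 × 2.19² = 17.9 mA, giving V_DS = V_DD − I_D R_D = 14.7 − 17.9 × 1.68 = -15.4 V.
But -15.4 V < V_ov = 2.19 V, so the device is actually in triode.
In triode I_D = k_n[V_ov V_DS − ½ V_DS²] and I_D = (V_DD − V_DS)/R_D. Equating: 6.31 V_DS² − 28.58 V_DS + 14.7 = 0, giving V_DS = 0.592 V (the root below V_ov).
I_D = (14.7 − 0.592) / 1.68 = 8.4 mA.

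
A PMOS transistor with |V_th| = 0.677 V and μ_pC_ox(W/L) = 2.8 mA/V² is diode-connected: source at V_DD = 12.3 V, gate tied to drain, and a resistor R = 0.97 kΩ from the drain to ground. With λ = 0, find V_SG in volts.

With gate tied to drain, V_SG = V_SD ≥ V_SG − |V_th|, so the device is in saturation.
KCL at the drain: ½ k_p (V_SG − |V_th|)² = (V_DD − V_SG)/R.
Let x = V_SG − 0.677. Then 1.36 x² + x − 11.62 = 0, giving x = 2.58 V (positive root), so V_SG = 3.26 V.
I_D = (V_DD − V_SG)/R = (12.3 − 3.26) / 0.97 = 9.32 mA.

V_SG = 3.26 V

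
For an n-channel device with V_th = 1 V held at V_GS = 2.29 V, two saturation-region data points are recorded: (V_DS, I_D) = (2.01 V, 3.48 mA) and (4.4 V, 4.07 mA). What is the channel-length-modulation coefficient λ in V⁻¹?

With V_GS fixed, I_D ∝ (1 + λ V_DS) in saturation, so I_D2/I_D1 = (1 + λ V_DS2)/(1 + λ V_DS1).
4.07/3.48 = 1.17 = (1 + 4.4 λ)/(1 + 2.01 λ).
Solving: λ (I_D1 V_DS2 − I_D2 V_DS1) = I_D2 − I_D1, so λ = (4.07 − 3.48) / (3.48 × 4.4 − 4.07 × 2.01) = 0.59 / 7.13 = 0.0827 V⁻¹.

λ = 0.0827 V⁻¹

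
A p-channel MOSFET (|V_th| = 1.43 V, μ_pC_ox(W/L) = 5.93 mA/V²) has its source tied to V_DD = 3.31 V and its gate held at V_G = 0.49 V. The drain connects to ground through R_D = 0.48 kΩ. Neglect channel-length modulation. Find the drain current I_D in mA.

I_D = 5.02 mA

V_SG = V_DD − V_G = 3.31 − 0.49 = 2.82 V, so V_ov = 2.82 − 1.43 = 1.39 V.
Assume saturation: I_D = ½ k_p V_ov² = 0.5 × 5.93 × 1.39² = 5.73 mA, giving V_SD = V_DD − I_D R_D = 3.31 − 5.73 × 0.48 = 0.56 V.
But 0.56 V < V_ov = 1.39 V, so the device is actually in triode.
In triode I_D = k_p[V_ov V_SD − ½ V_SD²] and I_D = (V_DD − V_SD)/R_D. Equating: 1.42 V_SD² − 4.956 V_SD + 3.31 = 0, giving V_SD = 0.901 V (the root below V_ov).
I_D = (3.31 − 0.901) / 0.48 = 5.02 mA.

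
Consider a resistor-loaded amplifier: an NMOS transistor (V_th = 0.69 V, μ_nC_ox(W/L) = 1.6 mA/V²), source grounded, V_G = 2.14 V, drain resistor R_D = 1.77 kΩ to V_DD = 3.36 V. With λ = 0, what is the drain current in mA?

V_GS = V_G = 2.14 V, so V_ov = 2.14 − 0.69 = 1.45 V.
Assume saturation: I_D = ½ k_n V_ov² = 0.5 × 1.6 × 1.45² = 1.68 mA, giving V_DS = V_DD − I_D R_D = 3.36 − 1.68 × 1.77 = 0.383 V.
But 0.383 V < V_ov = 1.45 V, so the device is actually in triode.
In triode I_D = k_n[V_ov V_DS − ½ V_DS²] and I_D = (V_DD − V_DS)/R_D. Equating: 1.42 V_DS² − 5.106 V_DS + 3.36 = 0, giving V_DS = 0.866 V (the root below V_ov).
I_D = (3.36 − 0.866) / 1.77 = 1.41 mA.

I_D = 1.41 mA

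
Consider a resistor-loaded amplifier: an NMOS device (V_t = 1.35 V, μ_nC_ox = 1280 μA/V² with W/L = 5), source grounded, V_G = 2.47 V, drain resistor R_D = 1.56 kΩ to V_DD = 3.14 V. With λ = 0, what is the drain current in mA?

V_GS = V_G = 2.47 V, so V_ov = 2.47 − 1.35 = 1.12 V.
k_n = μ_nC_ox · (W/L) = 6.4 mA/V².
Assume saturation: I_D = ½ k_n V_ov² = 0.5 × 6.4 × 1.12² = 4.01 mA, giving V_DS = V_DD − I_D R_D = 3.14 − 4.01 × 1.56 = -3.12 V.
But -3.12 V < V_ov = 1.12 V, so the device is actually in triode.
In triode I_D = k_n[V_ov V_DS − ½ V_DS²] and I_D = (V_DD − V_DS)/R_D. Equating: 4.99 V_DS² − 12.18 V_DS + 3.14 = 0, giving V_DS = 0.293 V (the root below V_ov).
I_D = (3.14 − 0.293) / 1.56 = 1.83 mA.

I_D = 1.83 mA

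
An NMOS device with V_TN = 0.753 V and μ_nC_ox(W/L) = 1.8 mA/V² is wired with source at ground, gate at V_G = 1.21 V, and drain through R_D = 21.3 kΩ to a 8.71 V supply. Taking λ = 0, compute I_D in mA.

V_GS = V_G = 1.21 V, so V_ov = 1.21 − 0.753 = 0.457 V.
Assume saturation: I_D = ½ k_n V_ov² = 0.5 × 1.8 × 0.457² = 0.188 mA, giving V_DS = V_DD − I_D R_D = 8.71 − 0.188 × 21.3 = 4.71 V.
V_DS = 4.71 V ≥ V_ov = 0.457 V, confirming saturation.

I_D = 0.188 mA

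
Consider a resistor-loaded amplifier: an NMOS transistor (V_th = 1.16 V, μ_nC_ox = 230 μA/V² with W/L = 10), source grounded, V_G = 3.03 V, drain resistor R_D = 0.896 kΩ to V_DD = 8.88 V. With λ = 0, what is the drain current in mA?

V_GS = V_G = 3.03 V, so V_ov = 3.03 − 1.16 = 1.87 V.
k_n = μ_nC_ox · (W/L) = 2.3 mA/V².
Assume saturation: I_D = ½ k_n V_ov² = 0.5 × 2.3 × 1.87² = 4.02 mA, giving V_DS = V_DD − I_D R_D = 8.88 − 4.02 × 0.896 = 5.28 V.
V_DS = 5.28 V ≥ V_ov = 1.87 V, confirming saturation.

I_D = 4.02 mA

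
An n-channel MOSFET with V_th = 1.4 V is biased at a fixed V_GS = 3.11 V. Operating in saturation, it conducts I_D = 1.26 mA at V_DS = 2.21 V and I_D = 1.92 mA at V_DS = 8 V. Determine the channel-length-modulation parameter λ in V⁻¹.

λ = 0.113 V⁻¹

With V_GS fixed, I_D ∝ (1 + λ V_DS) in saturation, so I_D2/I_D1 = (1 + λ V_DS2)/(1 + λ V_DS1).
1.92/1.26 = 1.524 = (1 + 8 λ)/(1 + 2.21 λ).
Solving: λ (I_D1 V_DS2 − I_D2 V_DS1) = I_D2 − I_D1, so λ = (1.92 − 1.26) / (1.26 × 8 − 1.92 × 2.21) = 0.66 / 5.84 = 0.113 V⁻¹.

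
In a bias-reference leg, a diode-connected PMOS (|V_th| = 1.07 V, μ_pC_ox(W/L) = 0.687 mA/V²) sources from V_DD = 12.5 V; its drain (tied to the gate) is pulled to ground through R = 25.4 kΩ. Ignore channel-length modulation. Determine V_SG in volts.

With gate tied to drain, V_SG = V_SD ≥ V_SG − |V_th|, so the device is in saturation.
KCL at the drain: ½ k_p (V_SG − |V_th|)² = (V_DD − V_SG)/R.
Let x = V_SG − 1.07. Then 8.72 x² + x − 11.43 = 0, giving x = 1.09 V (positive root), so V_SG = 2.16 V.
I_D = (V_DD − V_SG)/R = (12.5 − 2.16) / 25.4 = 0.407 mA.

V_SG = 2.16 V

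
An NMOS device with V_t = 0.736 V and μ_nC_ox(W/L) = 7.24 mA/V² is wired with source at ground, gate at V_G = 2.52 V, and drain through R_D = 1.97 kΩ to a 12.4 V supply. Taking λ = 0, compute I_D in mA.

V_GS = V_G = 2.52 V, so V_ov = 2.52 − 0.736 = 1.78 V.
Assume saturation: I_D = ½ k_n V_ov² = 0.5 × 7.24 × 1.78² = 11.5 mA, giving V_DS = V_DD − I_D R_D = 12.4 − 11.5 × 1.97 = -10.3 V.
But -10.3 V < V_ov = 1.78 V, so the device is actually in triode.
In triode I_D = k_n[V_ov V_DS − ½ V_DS²] and I_D = (V_DD − V_DS)/R_D. Equating: 7.13 V_DS² − 26.44 V_DS + 12.4 = 0, giving V_DS = 0.551 V (the root below V_ov).
I_D = (12.4 − 0.551) / 1.97 = 6.01 mA.

I_D = 6.01 mA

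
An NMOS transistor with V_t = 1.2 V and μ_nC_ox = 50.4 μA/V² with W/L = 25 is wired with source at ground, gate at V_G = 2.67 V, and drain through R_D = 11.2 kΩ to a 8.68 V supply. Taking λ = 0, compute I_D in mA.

V_GS = V_G = 2.67 V, so V_ov = 2.67 − 1.2 = 1.47 V.
k_n = μ_nC_ox · (W/L) = 1.26 mA/V².
Assume saturation: I_D = ½ k_n V_ov² = 0.5 × 1.26 × 1.47² = 1.36 mA, giving V_DS = V_DD − I_D R_D = 8.68 − 1.36 × 11.2 = -6.57 V.
But -6.57 V < V_ov = 1.47 V, so the device is actually in triode.
In triode I_D = k_n[V_ov V_DS − ½ V_DS²] and I_D = (V_DD − V_DS)/R_D. Equating: 7.06 V_DS² − 21.74 V_DS + 8.68 = 0, giving V_DS = 0.471 V (the root below V_ov).
I_D = (8.68 − 0.471) / 11.2 = 0.733 mA.

I_D = 0.733 mA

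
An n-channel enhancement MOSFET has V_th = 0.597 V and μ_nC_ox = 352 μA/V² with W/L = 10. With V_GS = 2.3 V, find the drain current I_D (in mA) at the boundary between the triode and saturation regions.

I_D = 5.10 mA

At the boundary V_DS = V_ov = V_GS − V_th = 2.3 − 0.597 = 1.7 V.
k_n = μ_nC_ox · (W/L) = 3.52 mA/V².
I_D = ½ k_n V_ov² = 0.5 × 3.52 × 1.7² = 5.1 mA.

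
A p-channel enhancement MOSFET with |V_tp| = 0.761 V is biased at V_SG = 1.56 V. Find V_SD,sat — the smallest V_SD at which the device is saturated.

V_SD,sat = 0.799 V

The boundary between triode and saturation is V_SD = V_SG − |V_tp| = V_ov.
V_ov = 1.56 − 0.761 = 0.799 V.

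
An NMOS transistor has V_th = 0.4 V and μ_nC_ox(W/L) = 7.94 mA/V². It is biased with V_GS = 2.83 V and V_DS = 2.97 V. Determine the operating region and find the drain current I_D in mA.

Saturation; I_D = 23.4 mA

V_ov = V_GS − V_th = 2.83 − 0.4 = 2.43 V.
Since V_DS = 2.97 V ≥ V_ov = 2.43 V, the device is in saturation.
I_D = ½ k_n V_ov² = 0.5 × 7.94 × 2.43² = 23.4 mA.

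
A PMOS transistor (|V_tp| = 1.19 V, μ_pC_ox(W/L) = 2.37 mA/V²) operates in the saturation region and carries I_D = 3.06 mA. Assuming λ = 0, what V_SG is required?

In saturation I_D = ½ k_p (V_SG − |V_tp|)², so V_SG − |V_tp| = √(2 I_D / k_p) = √(2 × 3.06 / 2.37) = 1.61 V.
V_SG = 1.19 + 1.61 = 2.8 V.

V_SG = 2.80 V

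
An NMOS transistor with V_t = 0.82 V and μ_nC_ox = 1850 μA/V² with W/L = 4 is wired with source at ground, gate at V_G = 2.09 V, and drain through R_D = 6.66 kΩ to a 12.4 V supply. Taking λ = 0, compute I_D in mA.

V_GS = V_G = 2.09 V, so V_ov = 2.09 − 0.82 = 1.27 V.
k_n = μ_nC_ox · (W/L) = 7.4 mA/V².
Assume saturation: I_D = ½ k_n V_ov² = 0.5 × 7.4 × 1.27² = 5.97 mA, giving V_DS = V_DD − I_D R_D = 12.4 − 5.97 × 6.66 = -27.3 V.
But -27.3 V < V_ov = 1.27 V, so the device is actually in triode.
In triode I_D = k_n[V_ov V_DS − ½ V_DS²] and I_D = (V_DD − V_DS)/R_D. Equating: 24.6 V_DS² − 63.59 V_DS + 12.4 = 0, giving V_DS = 0.212 V (the root below V_ov).
I_D = (12.4 − 0.212) / 6.66 = 1.83 mA.

I_D = 1.83 mA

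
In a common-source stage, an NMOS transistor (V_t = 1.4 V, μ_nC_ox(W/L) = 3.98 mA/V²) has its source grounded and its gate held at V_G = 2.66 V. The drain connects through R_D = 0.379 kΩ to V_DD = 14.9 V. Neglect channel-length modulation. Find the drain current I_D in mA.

I_D = 3.16 mA

V_GS = V_G = 2.66 V, so V_ov = 2.66 − 1.4 = 1.26 V.
Assume saturation: I_D = ½ k_n V_ov² = 0.5 × 3.98 × 1.26² = 3.16 mA, giving V_DS = V_DD − I_D R_D = 14.9 − 3.16 × 0.379 = 13.7 V.
V_DS = 13.7 V ≥ V_ov = 1.26 V, confirming saturation.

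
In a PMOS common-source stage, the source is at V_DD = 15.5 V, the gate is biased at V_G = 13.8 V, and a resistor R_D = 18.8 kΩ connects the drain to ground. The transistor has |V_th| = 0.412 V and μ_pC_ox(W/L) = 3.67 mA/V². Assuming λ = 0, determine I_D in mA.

V_SG = V_DD − V_G = 15.5 − 13.8 = 1.7 V, so V_ov = 1.7 − 0.412 = 1.29 V.
Assume saturation: I_D = ½ k_p V_ov² = 0.5 × 3.67 × 1.29² = 3.04 mA, giving V_SD = V_DD − I_D R_D = 15.5 − 3.04 × 18.8 = -41.7 V.
But -41.7 V < V_ov = 1.29 V, so the device is actually in triode.
In triode I_D = k_p[V_ov V_SD − ½ V_SD²] and I_D = (V_DD − V_SD)/R_D. Equating: 34.5 V_SD² − 89.87 V_SD + 15.5 = 0, giving V_SD = 0.186 V (the root below V_ov).
I_D = (15.5 − 0.186) / 18.8 = 0.815 mA.

I_D = 0.815 mA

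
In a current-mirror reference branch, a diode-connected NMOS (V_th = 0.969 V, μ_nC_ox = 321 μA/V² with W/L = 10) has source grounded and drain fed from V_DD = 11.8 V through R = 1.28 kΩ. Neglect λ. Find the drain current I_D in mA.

I_D = 6.85 mA

With gate tied to drain, V_GS = V_DS ≥ V_GS − V_th, so the device is in saturation.
k_n = μ_nC_ox · (W/L) = 3.21 mA/V².
KCL at the drain: ½ k_n (V_GS − V_th)² = (V_DD − V_GS)/R.
Let x = V_GS − 0.969. Then 2.05 x² + x − 10.83 = 0, giving x = 2.07 V (positive root), so V_GS = 3.03 V.
I_D = (V_DD − V_GS)/R = (11.8 − 3.03) / 1.28 = 6.85 mA.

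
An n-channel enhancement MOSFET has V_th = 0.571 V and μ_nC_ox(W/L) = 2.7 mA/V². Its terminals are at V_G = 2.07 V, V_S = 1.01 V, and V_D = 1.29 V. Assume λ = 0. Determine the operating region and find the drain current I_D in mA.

Triode; I_D = 0.264 mA

V_GS = V_G − V_S = 2.07 − 1.01 = 1.06 V; V_DS = V_D − V_S = 1.29 − 1.01 = 0.28 V.
V_ov = V_GS − V_th = 1.06 − 0.571 = 0.489 V.
Since V_DS = 0.28 V < V_ov = 0.489 V, the device is in the triode region.
I_D = k_n [V_ov · V_DS − ½ V_DS²] = 2.7 × [0.489 × 0.28 − 0.5 × 0.28²] = 0.264 mA.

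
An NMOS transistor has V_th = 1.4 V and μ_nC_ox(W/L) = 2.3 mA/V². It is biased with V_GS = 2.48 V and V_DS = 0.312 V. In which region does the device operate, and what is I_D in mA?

V_ov = V_GS − V_th = 2.48 − 1.4 = 1.08 V.
Since V_DS = 0.312 V < V_ov = 1.08 V, the device is in the triode region.
I_D = k_n [V_ov · V_DS − ½ V_DS²] = 2.3 × [1.08 × 0.312 − 0.5 × 0.312²] = 0.663 mA.

Triode; I_D = 0.663 mA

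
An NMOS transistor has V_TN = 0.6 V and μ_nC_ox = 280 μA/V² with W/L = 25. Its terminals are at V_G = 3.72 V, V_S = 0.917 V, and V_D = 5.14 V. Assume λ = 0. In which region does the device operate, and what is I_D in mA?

Saturation; I_D = 17.0 mA

V_GS = V_G − V_S = 3.72 − 0.917 = 2.8 V; V_DS = V_D − V_S = 5.14 − 0.917 = 4.22 V.
k_n = μ_nC_ox · (W/L) = 7 mA/V².
V_ov = V_GS − V_TN = 2.8 − 0.6 = 2.2 V.
Since V_DS = 4.22 V ≥ V_ov = 2.2 V, the device is in saturation.
I_D = ½ k_n V_ov² = 0.5 × 7 × 2.2² = 17 mA.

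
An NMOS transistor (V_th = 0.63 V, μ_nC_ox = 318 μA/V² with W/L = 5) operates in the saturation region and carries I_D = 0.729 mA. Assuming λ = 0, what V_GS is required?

k_n = μ_nC_ox · (W/L) = 1.59 mA/V².
In saturation I_D = ½ k_n (V_GS − V_th)², so V_GS − V_th = √(2 I_D / k_n) = √(2 × 0.729 / 1.59) = 0.958 V.
V_GS = 0.63 + 0.958 = 1.59 V.

V_GS = 1.59 V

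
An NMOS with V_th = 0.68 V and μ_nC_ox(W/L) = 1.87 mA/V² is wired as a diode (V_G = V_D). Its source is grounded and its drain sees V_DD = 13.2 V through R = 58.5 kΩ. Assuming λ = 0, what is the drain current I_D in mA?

With gate tied to drain, V_GS = V_DS ≥ V_GS − V_th, so the device is in saturation.
KCL at the drain: ½ k_n (V_GS − V_th)² = (V_DD − V_GS)/R.
Let x = V_GS − 0.68. Then 54.7 x² + x − 12.52 = 0, giving x = 0.469 V (positive root), so V_GS = 1.15 V.
I_D = (V_DD − V_GS)/R = (13.2 − 1.15) / 58.5 = 0.206 mA.

I_D = 0.206 mA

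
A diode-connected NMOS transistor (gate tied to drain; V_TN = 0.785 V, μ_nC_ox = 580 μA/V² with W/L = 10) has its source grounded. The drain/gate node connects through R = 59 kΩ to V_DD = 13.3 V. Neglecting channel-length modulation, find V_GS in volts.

V_GS = 1.05 V

With gate tied to drain, V_GS = V_DS ≥ V_GS − V_TN, so the device is in saturation.
k_n = μ_nC_ox · (W/L) = 5.8 mA/V².
KCL at the drain: ½ k_n (V_GS − V_TN)² = (V_DD − V_GS)/R.
Let x = V_GS − 0.785. Then 171 x² + x − 12.52 = 0, giving x = 0.268 V (positive root), so V_GS = 1.05 V.
I_D = (V_DD − V_GS)/R = (13.3 − 1.05) / 59 = 0.208 mA.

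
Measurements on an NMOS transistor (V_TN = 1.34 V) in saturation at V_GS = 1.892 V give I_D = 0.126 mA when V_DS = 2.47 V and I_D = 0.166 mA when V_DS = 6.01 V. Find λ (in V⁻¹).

With V_GS fixed, I_D ∝ (1 + λ V_DS) in saturation, so I_D2/I_D1 = (1 + λ V_DS2)/(1 + λ V_DS1).
0.166/0.126 = 1.317 = (1 + 6.01 λ)/(1 + 2.47 λ).
Solving: λ (I_D1 V_DS2 − I_D2 V_DS1) = I_D2 − I_D1, so λ = (0.166 − 0.126) / (0.126 × 6.01 − 0.166 × 2.47) = 0.04 / 0.347 = 0.115 V⁻¹.

λ = 0.115 V⁻¹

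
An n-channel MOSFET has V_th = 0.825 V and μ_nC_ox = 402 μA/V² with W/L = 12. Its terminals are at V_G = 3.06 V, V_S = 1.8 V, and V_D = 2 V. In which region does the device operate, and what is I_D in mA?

Triode; I_D = 0.323 mA

V_GS = V_G − V_S = 3.06 − 1.8 = 1.26 V; V_DS = V_D − V_S = 2 − 1.8 = 0.2 V.
k_n = μ_nC_ox · (W/L) = 4.824 mA/V².
V_ov = V_GS − V_th = 1.26 − 0.825 = 0.435 V.
Since V_DS = 0.2 V < V_ov = 0.435 V, the device is in the triode region.
I_D = k_n [V_ov · V_DS − ½ V_DS²] = 4.824 × [0.435 × 0.2 − 0.5 × 0.2²] = 0.323 mA.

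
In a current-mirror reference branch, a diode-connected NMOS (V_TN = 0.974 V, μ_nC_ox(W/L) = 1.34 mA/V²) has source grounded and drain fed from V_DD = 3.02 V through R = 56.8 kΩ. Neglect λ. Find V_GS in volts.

With gate tied to drain, V_GS = V_DS ≥ V_GS − V_TN, so the device is in saturation.
KCL at the drain: ½ k_n (V_GS − V_TN)² = (V_DD − V_GS)/R.
Let x = V_GS − 0.974. Then 38.1 x² + x − 2.046 = 0, giving x = 0.219 V (positive root), so V_GS = 1.19 V.
I_D = (V_DD − V_GS)/R = (3.02 − 1.19) / 56.8 = 0.0322 mA.

V_GS = 1.19 V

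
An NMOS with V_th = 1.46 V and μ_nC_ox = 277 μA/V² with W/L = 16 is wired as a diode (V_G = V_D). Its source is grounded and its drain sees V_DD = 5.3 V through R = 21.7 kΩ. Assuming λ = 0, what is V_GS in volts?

With gate tied to drain, V_GS = V_DS ≥ V_GS − V_th, so the device is in saturation.
k_n = μ_nC_ox · (W/L) = 4.432 mA/V².
KCL at the drain: ½ k_n (V_GS − V_th)² = (V_DD − V_GS)/R.
Let x = V_GS − 1.46. Then 48.1 x² + x − 3.84 = 0, giving x = 0.272 V (positive root), so V_GS = 1.73 V.
I_D = (V_DD − V_GS)/R = (5.3 − 1.73) / 21.7 = 0.164 mA.

V_GS = 1.73 V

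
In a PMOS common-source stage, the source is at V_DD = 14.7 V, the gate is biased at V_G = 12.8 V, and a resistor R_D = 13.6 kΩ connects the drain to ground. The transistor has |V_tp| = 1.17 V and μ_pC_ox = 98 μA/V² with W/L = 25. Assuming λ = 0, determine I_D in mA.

V_SG = V_DD − V_G = 14.7 − 12.8 = 1.9 V, so V_ov = 1.9 − 1.17 = 0.73 V.
k_p = μ_pC_ox · (W/L) = 2.45 mA/V².
Assume saturation: I_D = ½ k_p V_ov² = 0.5 × 2.45 × 0.73² = 0.653 mA, giving V_SD = V_DD − I_D R_D = 14.7 − 0.653 × 13.6 = 5.82 V.
V_SD = 5.82 V ≥ V_ov = 0.73 V, confirming saturation.

I_D = 0.653 mA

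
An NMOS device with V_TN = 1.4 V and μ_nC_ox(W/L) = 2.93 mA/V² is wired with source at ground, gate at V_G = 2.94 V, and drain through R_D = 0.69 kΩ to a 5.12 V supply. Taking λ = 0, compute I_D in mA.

I_D = 3.47 mA

V_GS = V_G = 2.94 V, so V_ov = 2.94 − 1.4 = 1.54 V.
Assume saturation: I_D = ½ k_n V_ov² = 0.5 × 2.93 × 1.54² = 3.47 mA, giving V_DS = V_DD − I_D R_D = 5.12 − 3.47 × 0.69 = 2.72 V.
V_DS = 2.72 V ≥ V_ov = 1.54 V, confirming saturation.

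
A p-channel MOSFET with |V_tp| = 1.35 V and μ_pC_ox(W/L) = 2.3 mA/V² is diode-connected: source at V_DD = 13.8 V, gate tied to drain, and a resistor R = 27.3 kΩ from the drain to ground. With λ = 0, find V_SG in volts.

V_SG = 1.96 V

With gate tied to drain, V_SG = V_SD ≥ V_SG − |V_tp|, so the device is in saturation.
KCL at the drain: ½ k_p (V_SG − |V_tp|)² = (V_DD − V_SG)/R.
Let x = V_SG − 1.35. Then 31.4 x² + x − 12.45 = 0, giving x = 0.614 V (positive root), so V_SG = 1.96 V.
I_D = (V_DD − V_SG)/R = (13.8 − 1.96) / 27.3 = 0.434 mA.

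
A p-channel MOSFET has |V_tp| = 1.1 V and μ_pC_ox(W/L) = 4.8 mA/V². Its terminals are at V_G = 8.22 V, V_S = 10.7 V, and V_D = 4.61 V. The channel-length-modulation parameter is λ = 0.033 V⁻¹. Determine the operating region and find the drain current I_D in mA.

Saturation; I_D = 5.49 mA

V_SG = V_S − V_G = 10.7 − 8.22 = 2.48 V; V_SD = V_S − V_D = 10.7 − 4.61 = 6.09 V.
V_ov = V_SG − |V_tp| = 2.48 − 1.1 = 1.38 V.
Since V_SD = 6.09 V ≥ V_ov = 1.38 V, the device is in saturation.
I_D = ½ k_p V_ov² (1 + λ V_SD) = 0.5 × 4.8 × 1.38² × (1 + 0.033 × 6.09) = 5.49 mA.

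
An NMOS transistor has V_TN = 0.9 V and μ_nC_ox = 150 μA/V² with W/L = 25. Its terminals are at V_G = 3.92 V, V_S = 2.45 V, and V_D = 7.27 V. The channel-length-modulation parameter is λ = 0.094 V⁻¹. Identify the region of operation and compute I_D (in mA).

V_GS = V_G − V_S = 3.92 − 2.45 = 1.47 V; V_DS = V_D − V_S = 7.27 − 2.45 = 4.82 V.
k_n = μ_nC_ox · (W/L) = 3.75 mA/V².
V_ov = V_GS − V_TN = 1.47 − 0.9 = 0.57 V.
Since V_DS = 4.82 V ≥ V_ov = 0.57 V, the device is in saturation.
I_D = ½ k_n V_ov² (1 + λ V_DS) = 0.5 × 3.75 × 0.57² × (1 + 0.094 × 4.82) = 0.885 mA.

Saturation; I_D = 0.885 mA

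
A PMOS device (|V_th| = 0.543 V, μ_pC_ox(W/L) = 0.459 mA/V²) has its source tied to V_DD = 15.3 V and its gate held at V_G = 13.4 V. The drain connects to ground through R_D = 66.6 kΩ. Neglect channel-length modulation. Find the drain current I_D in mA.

I_D = 0.223 mA

V_SG = V_DD − V_G = 15.3 − 13.4 = 1.9 V, so V_ov = 1.9 − 0.543 = 1.36 V.
Assume saturation: I_D = ½ k_p V_ov² = 0.5 × 0.459 × 1.36² = 0.423 mA, giving V_SD = V_DD − I_D R_D = 15.3 − 0.423 × 66.6 = -12.8 V.
But -12.8 V < V_ov = 1.36 V, so the device is actually in triode.
In triode I_D = k_p[V_ov V_SD − ½ V_SD²] and I_D = (V_DD − V_SD)/R_D. Equating: 15.3 V_SD² − 42.48 V_SD + 15.3 = 0, giving V_SD = 0.425 V (the root below V_ov).
I_D = (15.3 − 0.425) / 66.6 = 0.223 mA.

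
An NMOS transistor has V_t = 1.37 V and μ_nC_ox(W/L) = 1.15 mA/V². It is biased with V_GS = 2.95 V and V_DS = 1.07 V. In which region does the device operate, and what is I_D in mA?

V_ov = V_GS − V_t = 2.95 − 1.37 = 1.58 V.
Since V_DS = 1.07 V < V_ov = 1.58 V, the device is in the triode region.
I_D = k_n [V_ov · V_DS − ½ V_DS²] = 1.15 × [1.58 × 1.07 − 0.5 × 1.07²] = 1.29 mA.

Triode; I_D = 1.29 mA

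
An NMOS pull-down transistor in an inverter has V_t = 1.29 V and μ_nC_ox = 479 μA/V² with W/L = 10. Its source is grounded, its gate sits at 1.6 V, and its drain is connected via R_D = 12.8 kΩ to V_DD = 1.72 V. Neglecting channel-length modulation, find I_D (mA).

I_D = 0.126 mA

V_GS = V_G = 1.6 V, so V_ov = 1.6 − 1.29 = 0.31 V.
k_n = μ_nC_ox · (W/L) = 4.79 mA/V².
Assume saturation: I_D = ½ k_n V_ov² = 0.5 × 4.79 × 0.31² = 0.23 mA, giving V_DS = V_DD − I_D R_D = 1.72 − 0.23 × 12.8 = -1.23 V.
But -1.23 V < V_ov = 0.31 V, so the device is actually in triode.
In triode I_D = k_n[V_ov V_DS − ½ V_DS²] and I_D = (V_DD − V_DS)/R_D. Equating: 30.7 V_DS² − 20.01 V_DS + 1.72 = 0, giving V_DS = 0.102 V (the root below V_ov).
I_D = (1.72 − 0.102) / 12.8 = 0.126 mA.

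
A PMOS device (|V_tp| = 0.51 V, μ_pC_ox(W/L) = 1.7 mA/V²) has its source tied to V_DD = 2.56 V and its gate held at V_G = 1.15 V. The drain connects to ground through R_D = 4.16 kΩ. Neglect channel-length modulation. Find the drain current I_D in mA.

I_D = 0.509 mA

V_SG = V_DD − V_G = 2.56 − 1.15 = 1.41 V, so V_ov = 1.41 − 0.51 = 0.9 V.
Assume saturation: I_D = ½ k_p V_ov² = 0.5 × 1.7 × 0.9² = 0.689 mA, giving V_SD = V_DD − I_D R_D = 2.56 − 0.689 × 4.16 = -0.304 V.
But -0.304 V < V_ov = 0.9 V, so the device is actually in triode.
In triode I_D = k_p[V_ov V_SD − ½ V_SD²] and I_D = (V_DD − V_SD)/R_D. Equating: 3.54 V_SD² − 7.365 V_SD + 2.56 = 0, giving V_SD = 0.441 V (the root below V_ov).
I_D = (2.56 − 0.441) / 4.16 = 0.509 mA.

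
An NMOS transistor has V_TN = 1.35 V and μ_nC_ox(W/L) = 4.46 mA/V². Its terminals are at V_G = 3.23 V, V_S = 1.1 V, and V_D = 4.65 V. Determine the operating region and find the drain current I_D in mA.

V_GS = V_G − V_S = 3.23 − 1.1 = 2.13 V; V_DS = V_D − V_S = 4.65 − 1.1 = 3.55 V.
V_ov = V_GS − V_TN = 2.13 − 1.35 = 0.78 V.
Since V_DS = 3.55 V ≥ V_ov = 0.78 V, the device is in saturation.
I_D = ½ k_n V_ov² = 0.5 × 4.46 × 0.78² = 1.36 mA.

Saturation; I_D = 1.36 mA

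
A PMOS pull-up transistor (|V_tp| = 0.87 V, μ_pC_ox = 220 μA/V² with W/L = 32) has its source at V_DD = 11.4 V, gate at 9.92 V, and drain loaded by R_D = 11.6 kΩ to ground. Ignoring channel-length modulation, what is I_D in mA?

V_SG = V_DD − V_G = 11.4 − 9.92 = 1.48 V, so V_ov = 1.48 − 0.87 = 0.61 V.
k_p = μ_pC_ox · (W/L) = 7.04 mA/V².
Assume saturation: I_D = ½ k_p V_ov² = 0.5 × 7.04 × 0.61² = 1.31 mA, giving V_SD = V_DD − I_D R_D = 11.4 − 1.31 × 11.6 = -3.79 V.
But -3.79 V < V_ov = 0.61 V, so the device is actually in triode.
In triode I_D = k_p[V_ov V_SD − ½ V_SD²] and I_D = (V_DD − V_SD)/R_D. Equating: 40.8 V_SD² − 50.82 V_SD + 11.4 = 0, giving V_SD = 0.294 V (the root below V_ov).
I_D = (11.4 − 0.294) / 11.6 = 0.957 mA.

I_D = 0.957 mA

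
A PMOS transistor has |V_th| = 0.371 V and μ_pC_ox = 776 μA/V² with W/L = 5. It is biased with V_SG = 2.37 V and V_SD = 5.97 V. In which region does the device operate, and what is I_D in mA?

k_p = μ_pC_ox · (W/L) = 3.88 mA/V².
V_ov = V_SG − |V_th| = 2.37 − 0.371 = 2 V.
Since V_SD = 5.97 V ≥ V_ov = 2 V, the device is in saturation.
I_D = ½ k_p V_ov² = 0.5 × 3.88 × 2² = 7.75 mA.

Saturation; I_D = 7.75 mA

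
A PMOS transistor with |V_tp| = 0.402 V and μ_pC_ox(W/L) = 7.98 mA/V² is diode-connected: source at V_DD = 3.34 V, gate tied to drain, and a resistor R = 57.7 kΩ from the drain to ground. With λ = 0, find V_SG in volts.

With gate tied to drain, V_SG = V_SD ≥ V_SG − |V_tp|, so the device is in saturation.
KCL at the drain: ½ k_p (V_SG − |V_tp|)² = (V_DD − V_SG)/R.
Let x = V_SG − 0.402. Then 230 x² + x − 2.938 = 0, giving x = 0.111 V (positive root), so V_SG = 0.513 V.
I_D = (V_DD − V_SG)/R = (3.34 − 0.513) / 57.7 = 0.049 mA.

V_SG = 0.513 V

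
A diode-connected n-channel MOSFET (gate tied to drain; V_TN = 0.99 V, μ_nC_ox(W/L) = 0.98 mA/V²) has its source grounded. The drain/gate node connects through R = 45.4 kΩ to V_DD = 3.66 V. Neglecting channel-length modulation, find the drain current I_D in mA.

I_D = 0.0517 mA

With gate tied to drain, V_GS = V_DS ≥ V_GS − V_TN, so the device is in saturation.
KCL at the drain: ½ k_n (V_GS − V_TN)² = (V_DD − V_GS)/R.
Let x = V_GS − 0.99. Then 22.2 x² + x − 2.67 = 0, giving x = 0.325 V (positive root), so V_GS = 1.31 V.
I_D = (V_DD − V_GS)/R = (3.66 − 1.31) / 45.4 = 0.0517 mA.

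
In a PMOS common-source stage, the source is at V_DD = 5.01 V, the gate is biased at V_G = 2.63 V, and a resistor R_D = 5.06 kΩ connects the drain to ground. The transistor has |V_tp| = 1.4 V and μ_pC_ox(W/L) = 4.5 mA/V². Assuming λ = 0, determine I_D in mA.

I_D = 0.942 mA

V_SG = V_DD − V_G = 5.01 − 2.63 = 2.38 V, so V_ov = 2.38 − 1.4 = 0.98 V.
Assume saturation: I_D = ½ k_p V_ov² = 0.5 × 4.5 × 0.98² = 2.16 mA, giving V_SD = V_DD − I_D R_D = 5.01 − 2.16 × 5.06 = -5.92 V.
But -5.92 V < V_ov = 0.98 V, so the device is actually in triode.
In triode I_D = k_p[V_ov V_SD − ½ V_SD²] and I_D = (V_DD − V_SD)/R_D. Equating: 11.4 V_SD² − 23.31 V_SD + 5.01 = 0, giving V_SD = 0.244 V (the root below V_ov).
I_D = (5.01 − 0.244) / 5.06 = 0.942 mA.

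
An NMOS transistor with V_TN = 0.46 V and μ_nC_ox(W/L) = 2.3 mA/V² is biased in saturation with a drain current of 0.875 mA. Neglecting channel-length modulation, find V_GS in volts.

In saturation I_D = ½ k_n (V_GS − V_TN)², so V_GS − V_TN = √(2 I_D / k_n) = √(2 × 0.875 / 2.3) = 0.872 V.
V_GS = 0.46 + 0.872 = 1.33 V.

V_GS = 1.33 V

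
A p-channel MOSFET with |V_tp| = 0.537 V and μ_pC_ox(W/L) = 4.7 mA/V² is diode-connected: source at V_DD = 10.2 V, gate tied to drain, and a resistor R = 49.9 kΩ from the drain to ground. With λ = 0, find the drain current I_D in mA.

With gate tied to drain, V_SG = V_SD ≥ V_SG − |V_tp|, so the device is in saturation.
KCL at the drain: ½ k_p (V_SG − |V_tp|)² = (V_DD − V_SG)/R.
Let x = V_SG − 0.537. Then 117 x² + x − 9.663 = 0, giving x = 0.283 V (positive root), so V_SG = 0.82 V.
I_D = (V_DD − V_SG)/R = (10.2 − 0.82) / 49.9 = 0.188 mA.

I_D = 0.188 mA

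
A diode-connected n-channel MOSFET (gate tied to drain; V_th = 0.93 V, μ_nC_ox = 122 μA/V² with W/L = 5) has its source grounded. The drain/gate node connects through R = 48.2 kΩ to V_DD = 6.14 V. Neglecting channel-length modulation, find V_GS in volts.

V_GS = 1.49 V

With gate tied to drain, V_GS = V_DS ≥ V_GS − V_th, so the device is in saturation.
k_n = μ_nC_ox · (W/L) = 0.61 mA/V².
KCL at the drain: ½ k_n (V_GS − V_th)² = (V_DD − V_GS)/R.
Let x = V_GS − 0.93. Then 14.7 x² + x − 5.21 = 0, giving x = 0.562 V (positive root), so V_GS = 1.49 V.
I_D = (V_DD − V_GS)/R = (6.14 − 1.49) / 48.2 = 0.0964 mA.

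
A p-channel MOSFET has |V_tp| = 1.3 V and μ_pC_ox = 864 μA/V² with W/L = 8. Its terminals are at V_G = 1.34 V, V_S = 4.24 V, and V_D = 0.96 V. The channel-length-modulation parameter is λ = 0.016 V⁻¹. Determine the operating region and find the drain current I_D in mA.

Saturation; I_D = 9.31 mA

V_SG = V_S − V_G = 4.24 − 1.34 = 2.9 V; V_SD = V_S − V_D = 4.24 − 0.96 = 3.28 V.
k_p = μ_pC_ox · (W/L) = 6.912 mA/V².
V_ov = V_SG − |V_tp| = 2.9 − 1.3 = 1.6 V.
Since V_SD = 3.28 V ≥ V_ov = 1.6 V, the device is in saturation.
I_D = ½ k_p V_ov² (1 + λ V_SD) = 0.5 × 6.912 × 1.6² × (1 + 0.016 × 3.28) = 9.31 mA.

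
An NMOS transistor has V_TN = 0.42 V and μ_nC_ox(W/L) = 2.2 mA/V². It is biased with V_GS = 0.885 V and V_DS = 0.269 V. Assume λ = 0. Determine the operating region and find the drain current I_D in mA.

V_ov = V_GS − V_TN = 0.885 − 0.42 = 0.465 V.
Since V_DS = 0.269 V < V_ov = 0.465 V, the device is in the triode region.
I_D = k_n [V_ov · V_DS − ½ V_DS²] = 2.2 × [0.465 × 0.269 − 0.5 × 0.269²] = 0.196 mA.

Triode; I_D = 0.196 mA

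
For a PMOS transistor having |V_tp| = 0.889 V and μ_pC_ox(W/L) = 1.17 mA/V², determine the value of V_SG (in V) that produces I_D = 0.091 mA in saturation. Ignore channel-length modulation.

V_SG = 1.28 V

In saturation I_D = ½ k_p (V_SG − |V_tp|)², so V_SG − |V_tp| = √(2 I_D / k_p) = √(2 × 0.091 / 1.17) = 0.394 V.
V_SG = 0.889 + 0.394 = 1.28 V.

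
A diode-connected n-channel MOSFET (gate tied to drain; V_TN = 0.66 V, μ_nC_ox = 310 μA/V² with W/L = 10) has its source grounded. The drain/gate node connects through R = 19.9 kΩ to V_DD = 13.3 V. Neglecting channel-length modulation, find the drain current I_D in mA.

With gate tied to drain, V_GS = V_DS ≥ V_GS − V_TN, so the device is in saturation.
k_n = μ_nC_ox · (W/L) = 3.1 mA/V².
KCL at the drain: ½ k_n (V_GS − V_TN)² = (V_DD − V_GS)/R.
Let x = V_GS − 0.66. Then 30.8 x² + x − 12.64 = 0, giving x = 0.624 V (positive root), so V_GS = 1.28 V.
I_D = (V_DD − V_GS)/R = (13.3 − 1.28) / 19.9 = 0.604 mA.

I_D = 0.604 mA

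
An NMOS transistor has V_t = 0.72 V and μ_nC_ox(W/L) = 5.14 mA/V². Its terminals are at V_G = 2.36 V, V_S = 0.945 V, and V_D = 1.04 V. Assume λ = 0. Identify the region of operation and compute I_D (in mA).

Triode; I_D = 0.316 mA

V_GS = V_G − V_S = 2.36 − 0.945 = 1.42 V; V_DS = V_D − V_S = 1.04 − 0.945 = 0.095 V.
V_ov = V_GS − V_t = 1.42 − 0.72 = 0.695 V.
Since V_DS = 0.095 V < V_ov = 0.695 V, the device is in the triode region.
I_D = k_n [V_ov · V_DS − ½ V_DS²] = 5.14 × [0.695 × 0.095 − 0.5 × 0.095²] = 0.316 mA.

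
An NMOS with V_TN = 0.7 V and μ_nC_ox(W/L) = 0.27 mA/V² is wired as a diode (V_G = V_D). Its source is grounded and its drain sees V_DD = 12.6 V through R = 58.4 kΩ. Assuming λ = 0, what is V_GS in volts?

With gate tied to drain, V_GS = V_DS ≥ V_GS − V_TN, so the device is in saturation.
KCL at the drain: ½ k_n (V_GS − V_TN)² = (V_DD − V_GS)/R.
Let x = V_GS − 0.7. Then 7.88 x² + x − 11.9 = 0, giving x = 1.17 V (positive root), so V_GS = 1.87 V.
I_D = (V_DD − V_GS)/R = (12.6 − 1.87) / 58.4 = 0.184 mA.

V_GS = 1.87 V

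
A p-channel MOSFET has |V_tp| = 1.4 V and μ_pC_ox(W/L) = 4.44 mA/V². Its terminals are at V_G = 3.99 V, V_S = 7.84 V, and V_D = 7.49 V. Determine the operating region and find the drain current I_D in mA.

Triode; I_D = 3.54 mA

V_SG = V_S − V_G = 7.84 − 3.99 = 3.85 V; V_SD = V_S − V_D = 7.84 − 7.49 = 0.35 V.
V_ov = V_SG − |V_tp| = 3.85 − 1.4 = 2.45 V.
Since V_SD = 0.35 V < V_ov = 2.45 V, the device is in the triode region.
I_D = k_p [V_ov · V_SD − ½ V_SD²] = 4.44 × [2.45 × 0.35 − 0.5 × 0.35²] = 3.54 mA.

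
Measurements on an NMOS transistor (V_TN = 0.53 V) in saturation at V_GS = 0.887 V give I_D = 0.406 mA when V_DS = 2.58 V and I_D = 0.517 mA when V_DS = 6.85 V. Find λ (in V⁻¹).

With V_GS fixed, I_D ∝ (1 + λ V_DS) in saturation, so I_D2/I_D1 = (1 + λ V_DS2)/(1 + λ V_DS1).
0.517/0.406 = 1.273 = (1 + 6.85 λ)/(1 + 2.58 λ).
Solving: λ (I_D1 V_DS2 − I_D2 V_DS1) = I_D2 − I_D1, so λ = (0.517 − 0.406) / (0.406 × 6.85 − 0.517 × 2.58) = 0.111 / 1.45 = 0.0767 V⁻¹.

λ = 0.0767 V⁻¹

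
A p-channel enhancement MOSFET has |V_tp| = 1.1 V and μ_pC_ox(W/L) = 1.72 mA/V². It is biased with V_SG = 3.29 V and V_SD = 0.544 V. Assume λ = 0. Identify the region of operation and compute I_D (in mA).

Triode; I_D = 1.79 mA

V_ov = V_SG − |V_tp| = 3.29 − 1.1 = 2.19 V.
Since V_SD = 0.544 V < V_ov = 2.19 V, the device is in the triode region.
I_D = k_p [V_ov · V_SD − ½ V_SD²] = 1.72 × [2.19 × 0.544 − 0.5 × 0.544²] = 1.79 mA.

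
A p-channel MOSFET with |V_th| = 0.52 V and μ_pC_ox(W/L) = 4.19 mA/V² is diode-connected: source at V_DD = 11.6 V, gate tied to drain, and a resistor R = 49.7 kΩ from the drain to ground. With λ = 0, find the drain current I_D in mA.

With gate tied to drain, V_SG = V_SD ≥ V_SG − |V_th|, so the device is in saturation.
KCL at the drain: ½ k_p (V_SG − |V_th|)² = (V_DD − V_SG)/R.
Let x = V_SG − 0.52. Then 104 x² + x − 11.08 = 0, giving x = 0.321 V (positive root), so V_SG = 0.841 V.
I_D = (V_DD − V_SG)/R = (11.6 − 0.841) / 49.7 = 0.216 mA.

I_D = 0.216 mA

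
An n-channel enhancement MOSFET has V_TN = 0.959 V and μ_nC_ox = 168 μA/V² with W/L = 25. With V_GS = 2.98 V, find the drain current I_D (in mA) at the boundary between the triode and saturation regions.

I_D = 8.58 mA

At the boundary V_DS = V_ov = V_GS − V_TN = 2.98 − 0.959 = 2.02 V.
k_n = μ_nC_ox · (W/L) = 4.2 mA/V².
I_D = ½ k_n V_ov² = 0.5 × 4.2 × 2.02² = 8.58 mA.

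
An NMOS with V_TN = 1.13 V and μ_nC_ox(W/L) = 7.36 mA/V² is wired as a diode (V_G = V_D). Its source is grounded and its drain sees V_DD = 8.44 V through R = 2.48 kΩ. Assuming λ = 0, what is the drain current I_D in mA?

With gate tied to drain, V_GS = V_DS ≥ V_GS − V_TN, so the device is in saturation.
KCL at the drain: ½ k_n (V_GS − V_TN)² = (V_DD − V_GS)/R.
Let x = V_GS − 1.13. Then 9.13 x² + x − 7.31 = 0, giving x = 0.842 V (positive root), so V_GS = 1.97 V.
I_D = (V_DD − V_GS)/R = (8.44 − 1.97) / 2.48 = 2.61 mA.

I_D = 2.61 mA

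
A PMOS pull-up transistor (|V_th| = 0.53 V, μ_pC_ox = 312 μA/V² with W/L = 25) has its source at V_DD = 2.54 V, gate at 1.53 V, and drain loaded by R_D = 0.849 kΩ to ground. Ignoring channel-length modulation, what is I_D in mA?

I_D = 0.899 mA

V_SG = V_DD − V_G = 2.54 − 1.53 = 1.01 V, so V_ov = 1.01 − 0.53 = 0.48 V.
k_p = μ_pC_ox · (W/L) = 7.8 mA/V².
Assume saturation: I_D = ½ k_p V_ov² = 0.5 × 7.8 × 0.48² = 0.899 mA, giving V_SD = V_DD − I_D R_D = 2.54 − 0.899 × 0.849 = 1.78 V.
V_SD = 1.78 V ≥ V_ov = 0.48 V, confirming saturation.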